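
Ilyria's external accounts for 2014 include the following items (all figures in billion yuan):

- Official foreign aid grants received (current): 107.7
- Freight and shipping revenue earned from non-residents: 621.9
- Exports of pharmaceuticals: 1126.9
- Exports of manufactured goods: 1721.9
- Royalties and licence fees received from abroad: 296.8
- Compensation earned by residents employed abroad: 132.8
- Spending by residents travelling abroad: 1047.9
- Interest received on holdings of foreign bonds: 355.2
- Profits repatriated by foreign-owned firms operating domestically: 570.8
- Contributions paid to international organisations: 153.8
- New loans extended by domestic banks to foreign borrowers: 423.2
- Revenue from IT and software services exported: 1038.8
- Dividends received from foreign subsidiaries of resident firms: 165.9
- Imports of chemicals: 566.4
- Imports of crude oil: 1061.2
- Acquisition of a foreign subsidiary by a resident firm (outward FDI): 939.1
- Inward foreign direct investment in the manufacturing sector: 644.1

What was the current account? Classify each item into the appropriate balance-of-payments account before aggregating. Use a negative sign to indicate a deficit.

2167.8

Goods: 1126.9 + 1721.9 - 1061.2 - 566.4 = 1221.2
Services: 296.8 + 621.9 + 1038.8 - 1047.9 = 909.6
Primary income: 165.9 + 355.2 + 132.8 - 570.8 = 83.1
Secondary income: -153.8 + 107.7 = -46.1
Current account = 1221.2 + 909.6 + 83.1 + (-46.1) = 2167.8
(Excluded from the current account — financial account: new loans extended by domestic banks to foreign borrowers 423.2, acquisition of a foreign subsidiary by a resident firm (outward FDI) 939.1, inward foreign direct investment in the manufacturing sector 644.1.)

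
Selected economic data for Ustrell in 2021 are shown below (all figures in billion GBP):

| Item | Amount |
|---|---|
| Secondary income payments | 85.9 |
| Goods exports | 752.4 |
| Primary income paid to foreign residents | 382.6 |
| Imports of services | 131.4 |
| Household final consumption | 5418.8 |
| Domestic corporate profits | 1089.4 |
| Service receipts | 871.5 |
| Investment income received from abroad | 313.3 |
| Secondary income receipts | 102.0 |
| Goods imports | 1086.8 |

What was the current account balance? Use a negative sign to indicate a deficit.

352.5

Goods balance = 752.4 - 1086.8 = -334.4
Services balance = 871.5 - 131.4 = 740.1
Trade balance (goods + services) = -334.4 + 740.1 = 405.7
Net primary income = 313.3 - 382.6 = -69.3
Net secondary income = 102.0 - 85.9 = 16.1
Current account = 405.7 + (-69.3) + 16.1 = 352.5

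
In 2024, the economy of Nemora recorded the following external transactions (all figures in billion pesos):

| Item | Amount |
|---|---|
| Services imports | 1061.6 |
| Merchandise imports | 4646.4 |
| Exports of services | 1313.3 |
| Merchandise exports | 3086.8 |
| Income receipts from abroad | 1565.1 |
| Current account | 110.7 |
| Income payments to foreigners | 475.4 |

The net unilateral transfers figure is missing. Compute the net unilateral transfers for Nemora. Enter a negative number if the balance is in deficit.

328.9

Current account = goods balance + services balance + net primary income + net secondary income
Sum of the known components = -218.2
Net unilateral transfers = CA - (known components) = 110.7 - (-218.2) = 328.9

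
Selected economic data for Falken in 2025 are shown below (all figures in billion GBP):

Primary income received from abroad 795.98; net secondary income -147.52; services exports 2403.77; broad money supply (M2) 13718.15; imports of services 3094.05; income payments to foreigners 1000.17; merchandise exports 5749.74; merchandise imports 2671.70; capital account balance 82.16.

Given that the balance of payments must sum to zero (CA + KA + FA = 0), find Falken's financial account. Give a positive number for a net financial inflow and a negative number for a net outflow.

-2118.21

Goods balance = 5749.74 - 2671.70 = 3078.04
Services balance = 2403.77 - 3094.05 = -690.28
Trade balance (goods + services) = 3078.04 + (-690.28) = 2387.76
Net primary income = 795.98 - 1000.17 = -204.19
Net secondary income = -147.52
Current account = 2387.76 + (-204.19) + (-147.52) = 2036.05
Financial account = -(2036.05 + 82.16) = -2118.21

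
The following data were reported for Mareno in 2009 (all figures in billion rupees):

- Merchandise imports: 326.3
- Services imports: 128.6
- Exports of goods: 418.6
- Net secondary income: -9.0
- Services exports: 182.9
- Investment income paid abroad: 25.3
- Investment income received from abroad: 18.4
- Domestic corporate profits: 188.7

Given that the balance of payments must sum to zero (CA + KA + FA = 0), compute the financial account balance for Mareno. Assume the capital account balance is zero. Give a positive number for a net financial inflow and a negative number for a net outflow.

-130.7

Goods balance = 418.6 - 326.3 = 92.3
Services balance = 182.9 - 128.6 = 54.3
Trade balance (goods + services) = 92.3 + 54.3 = 146.6
Net primary income = 18.4 - 25.3 = -6.9
Net secondary income = -9.0
Current account = 146.6 + (-6.9) + (-9.0) = 130.7
Financial account = -(130.7) = -130.7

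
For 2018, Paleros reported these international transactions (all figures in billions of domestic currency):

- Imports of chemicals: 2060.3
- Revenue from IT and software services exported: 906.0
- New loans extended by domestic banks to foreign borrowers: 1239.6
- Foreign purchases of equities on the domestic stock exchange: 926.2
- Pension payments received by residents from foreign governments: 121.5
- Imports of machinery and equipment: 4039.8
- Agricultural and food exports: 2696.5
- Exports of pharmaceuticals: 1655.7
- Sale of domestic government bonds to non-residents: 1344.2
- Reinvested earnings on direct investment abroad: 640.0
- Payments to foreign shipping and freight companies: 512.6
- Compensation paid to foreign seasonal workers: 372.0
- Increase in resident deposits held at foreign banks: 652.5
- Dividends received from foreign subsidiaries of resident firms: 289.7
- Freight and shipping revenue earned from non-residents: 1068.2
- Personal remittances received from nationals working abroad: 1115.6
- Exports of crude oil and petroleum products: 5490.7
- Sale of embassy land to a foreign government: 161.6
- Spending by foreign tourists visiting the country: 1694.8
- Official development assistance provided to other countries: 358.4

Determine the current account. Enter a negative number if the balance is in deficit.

8335.6

Goods: 2696.5 - 2060.3 - 4039.8 + 1655.7 + 5490.7 = 3742.8
Services: 1068.2 - 512.6 + 906.0 + 1694.8 = 3156.4
Primary income: 640.0 + 289.7 - 372.0 = 557.7
Secondary income: -358.4 + 1115.6 + 121.5 = 878.7
Current account = 3742.8 + 3156.4 + 557.7 + 878.7 = 8335.6
(Excluded from the current account — financial account: new loans extended by domestic banks to foreign borrowers 1239.6, foreign purchases of equities on the domestic stock exchange 926.2, sale of domestic government bonds to non-residents 1344.2, increase in resident deposits held at foreign banks 652.5; capital account: sale of embassy land to a foreign government 161.6.)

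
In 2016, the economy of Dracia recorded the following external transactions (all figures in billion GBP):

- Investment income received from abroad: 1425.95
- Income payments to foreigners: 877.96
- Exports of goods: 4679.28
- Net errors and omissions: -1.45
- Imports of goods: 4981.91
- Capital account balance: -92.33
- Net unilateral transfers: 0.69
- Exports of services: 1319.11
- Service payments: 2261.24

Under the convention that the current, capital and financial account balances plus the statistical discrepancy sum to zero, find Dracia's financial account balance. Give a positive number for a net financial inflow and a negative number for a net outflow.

789.86

Goods balance = 4679.28 - 4981.91 = -302.63
Services balance = 1319.11 - 2261.24 = -942.13
Trade balance (goods + services) = -302.63 + (-942.13) = -1244.76
Net primary income = 1425.95 - 877.96 = 547.99
Net secondary income = 0.69
Current account = -1244.76 + 547.99 + 0.69 = -696.08
Financial account = -(-696.08 + (-92.33) + (-1.45)) = 789.86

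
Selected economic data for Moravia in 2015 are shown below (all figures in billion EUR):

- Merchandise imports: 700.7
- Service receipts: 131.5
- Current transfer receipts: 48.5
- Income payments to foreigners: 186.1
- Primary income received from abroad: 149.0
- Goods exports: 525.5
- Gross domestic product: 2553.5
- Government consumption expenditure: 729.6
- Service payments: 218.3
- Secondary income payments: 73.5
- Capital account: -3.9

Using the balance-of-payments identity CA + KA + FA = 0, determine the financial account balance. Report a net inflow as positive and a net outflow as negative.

328.0

Goods balance = 525.5 - 700.7 = -175.2
Services balance = 131.5 - 218.3 = -86.8
Trade balance (goods + services) = -175.2 + (-86.8) = -262.0
Net primary income = 149.0 - 186.1 = -37.1
Net secondary income = 48.5 - 73.5 = -25.0
Current account = -262.0 + (-37.1) + (-25.0) = -324.1
Financial account = -(-324.1 + (-3.9)) = 328.0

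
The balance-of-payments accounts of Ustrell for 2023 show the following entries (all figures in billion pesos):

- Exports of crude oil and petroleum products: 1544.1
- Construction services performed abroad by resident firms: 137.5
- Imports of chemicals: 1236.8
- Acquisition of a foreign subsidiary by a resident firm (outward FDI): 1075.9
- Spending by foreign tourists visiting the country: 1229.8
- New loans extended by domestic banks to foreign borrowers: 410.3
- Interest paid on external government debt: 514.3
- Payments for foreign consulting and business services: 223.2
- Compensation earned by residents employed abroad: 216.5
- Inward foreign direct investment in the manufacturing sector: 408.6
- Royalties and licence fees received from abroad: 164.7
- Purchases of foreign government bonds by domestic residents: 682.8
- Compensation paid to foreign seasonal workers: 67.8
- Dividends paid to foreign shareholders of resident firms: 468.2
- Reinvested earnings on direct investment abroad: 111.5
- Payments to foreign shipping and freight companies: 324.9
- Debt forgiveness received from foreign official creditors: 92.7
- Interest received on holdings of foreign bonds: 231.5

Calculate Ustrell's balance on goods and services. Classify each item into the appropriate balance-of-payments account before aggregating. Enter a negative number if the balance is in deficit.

1291.2

Goods: -1236.8 + 1544.1 = 307.3
Services: 164.7 + 1229.8 - 223.2 + 137.5 - 324.9 = 983.9
Trade balance = 307.3 + 983.9 = 1291.2
(Excluded from the trade balance — financial account: acquisition of a foreign subsidiary by a resident firm (outward FDI) 1075.9, new loans extended by domestic banks to foreign borrowers 410.3, inward foreign direct investment in the manufacturing sector 408.6, purchases of foreign government bonds by domestic residents 682.8; primary income: interest paid on external government debt 514.3, compensation earned by residents employed abroad 216.5, compensation paid to foreign seasonal workers 67.8, dividends paid to foreign shareholders of resident firms 468.2, reinvested earnings on direct investment abroad 111.5, interest received on holdings of foreign bonds 231.5; capital account: debt forgiveness received from foreign official creditors 92.7.)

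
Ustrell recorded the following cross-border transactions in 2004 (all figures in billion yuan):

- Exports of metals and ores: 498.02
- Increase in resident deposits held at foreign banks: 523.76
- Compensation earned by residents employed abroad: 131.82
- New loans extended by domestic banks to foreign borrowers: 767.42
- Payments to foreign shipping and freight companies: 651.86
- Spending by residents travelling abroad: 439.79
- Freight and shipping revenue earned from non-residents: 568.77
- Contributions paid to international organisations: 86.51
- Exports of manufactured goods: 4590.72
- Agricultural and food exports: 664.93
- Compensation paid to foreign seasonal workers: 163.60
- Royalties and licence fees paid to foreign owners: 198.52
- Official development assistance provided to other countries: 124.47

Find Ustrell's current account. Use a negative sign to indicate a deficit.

Goods: 664.93 + 498.02 + 4590.72 = 5753.67
Services: -198.52 - 651.86 + 568.77 - 439.79 = -721.40
Primary income: -163.60 + 131.82 = -31.78
Secondary income: -124.47 - 86.51 = -210.98
Current account = 5753.67 + (-721.40) + (-31.78) + (-210.98) = 4789.51
(Excluded from the current account — financial account: increase in resident deposits held at foreign banks 523.76, new loans extended by domestic banks to foreign borrowers 767.42.)

4789.51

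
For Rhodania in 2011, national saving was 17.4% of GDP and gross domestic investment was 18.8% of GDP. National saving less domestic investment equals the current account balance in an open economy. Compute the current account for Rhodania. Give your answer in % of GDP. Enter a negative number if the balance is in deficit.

-1.4

CA = S - I = 17.4 - 18.8 = -1.4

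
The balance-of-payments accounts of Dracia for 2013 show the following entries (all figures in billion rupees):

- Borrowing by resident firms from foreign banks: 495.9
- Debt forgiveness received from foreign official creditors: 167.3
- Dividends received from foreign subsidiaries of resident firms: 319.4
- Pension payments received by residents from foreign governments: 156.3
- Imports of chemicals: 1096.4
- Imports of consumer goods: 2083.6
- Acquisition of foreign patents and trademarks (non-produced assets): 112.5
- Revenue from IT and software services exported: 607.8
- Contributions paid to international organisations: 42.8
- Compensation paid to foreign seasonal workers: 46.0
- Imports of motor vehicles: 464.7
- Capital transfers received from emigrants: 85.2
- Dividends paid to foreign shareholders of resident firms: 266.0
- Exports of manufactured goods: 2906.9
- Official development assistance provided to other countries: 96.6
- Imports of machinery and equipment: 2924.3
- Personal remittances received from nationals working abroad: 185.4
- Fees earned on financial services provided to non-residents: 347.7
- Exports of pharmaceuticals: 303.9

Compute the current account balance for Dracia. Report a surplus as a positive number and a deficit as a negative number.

-2193.0

Goods: -464.7 + 303.9 - 1096.4 + 2906.9 - 2924.3 - 2083.6 = -3358.2
Services: 607.8 + 347.7 = 955.5
Primary income: -266.0 - 46.0 + 319.4 = 7.4
Secondary income: -42.8 + 185.4 - 96.6 + 156.3 = 202.3
Current account = (-3358.2) + 955.5 + 7.4 + 202.3 = -2193.0
(Excluded from the current account — financial account: borrowing by resident firms from foreign banks 495.9; capital account: debt forgiveness received from foreign official creditors 167.3, acquisition of foreign patents and trademarks (non-produced assets) 112.5, capital transfers received from emigrants 85.2.)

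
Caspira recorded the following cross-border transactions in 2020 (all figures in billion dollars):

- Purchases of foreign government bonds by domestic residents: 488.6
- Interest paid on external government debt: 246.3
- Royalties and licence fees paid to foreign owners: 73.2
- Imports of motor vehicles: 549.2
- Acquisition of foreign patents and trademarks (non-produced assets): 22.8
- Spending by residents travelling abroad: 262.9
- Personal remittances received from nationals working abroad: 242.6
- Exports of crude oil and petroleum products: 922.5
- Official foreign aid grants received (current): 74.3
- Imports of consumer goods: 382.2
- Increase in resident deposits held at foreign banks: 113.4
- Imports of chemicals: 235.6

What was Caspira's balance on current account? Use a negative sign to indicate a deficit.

Goods: 922.5 - 235.6 - 382.2 - 549.2 = -244.5
Services: -262.9 - 73.2 = -336.1
Primary income: -246.3
Secondary income: 74.3 + 242.6 = 316.9
Current account = (-244.5) + (-336.1) + (-246.3) + 316.9 = -510.0
(Excluded from the current account — financial account: purchases of foreign government bonds by domestic residents 488.6, increase in resident deposits held at foreign banks 113.4; capital account: acquisition of foreign patents and trademarks (non-produced assets) 22.8.)

-510.0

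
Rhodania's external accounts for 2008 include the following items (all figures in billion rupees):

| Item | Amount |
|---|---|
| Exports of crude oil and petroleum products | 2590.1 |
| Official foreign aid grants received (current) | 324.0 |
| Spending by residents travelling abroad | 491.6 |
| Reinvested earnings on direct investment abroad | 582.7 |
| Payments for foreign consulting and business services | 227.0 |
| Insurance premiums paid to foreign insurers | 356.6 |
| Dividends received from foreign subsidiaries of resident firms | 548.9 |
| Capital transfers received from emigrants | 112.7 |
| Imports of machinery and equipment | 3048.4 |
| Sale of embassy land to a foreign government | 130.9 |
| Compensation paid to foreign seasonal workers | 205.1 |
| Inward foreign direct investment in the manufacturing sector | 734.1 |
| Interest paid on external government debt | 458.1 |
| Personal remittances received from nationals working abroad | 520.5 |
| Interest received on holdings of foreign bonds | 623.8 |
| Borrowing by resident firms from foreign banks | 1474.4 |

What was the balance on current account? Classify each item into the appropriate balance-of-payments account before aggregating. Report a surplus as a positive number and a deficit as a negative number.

Goods: -3048.4 + 2590.1 = -458.3
Services: -227.0 - 491.6 - 356.6 = -1075.2
Primary income: -458.1 + 548.9 + 623.8 - 205.1 + 582.7 = 1092.2
Secondary income: 520.5 + 324.0 = 844.5
Current account = (-458.3) + (-1075.2) + 1092.2 + 844.5 = 403.2
(Excluded from the current account — capital account: capital transfers received from emigrants 112.7, sale of embassy land to a foreign government 130.9; financial account: inward foreign direct investment in the manufacturing sector 734.1, borrowing by resident firms from foreign banks 1474.4.)

403.2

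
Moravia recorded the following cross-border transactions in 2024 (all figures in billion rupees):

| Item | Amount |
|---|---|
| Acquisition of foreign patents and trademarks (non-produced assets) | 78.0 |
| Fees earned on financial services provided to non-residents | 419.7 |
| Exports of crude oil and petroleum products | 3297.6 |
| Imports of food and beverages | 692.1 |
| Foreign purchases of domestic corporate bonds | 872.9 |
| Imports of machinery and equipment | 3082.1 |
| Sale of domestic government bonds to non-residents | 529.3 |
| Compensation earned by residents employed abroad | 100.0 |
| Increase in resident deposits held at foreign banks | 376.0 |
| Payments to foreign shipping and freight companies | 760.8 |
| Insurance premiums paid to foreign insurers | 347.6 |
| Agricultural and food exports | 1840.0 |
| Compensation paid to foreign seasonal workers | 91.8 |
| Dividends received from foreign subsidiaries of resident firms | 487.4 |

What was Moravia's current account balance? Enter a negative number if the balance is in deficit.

1170.3

Goods: 3297.6 - 3082.1 - 692.1 + 1840.0 = 1363.4
Services: -760.8 - 347.6 + 419.7 = -688.7
Primary income: 100.0 + 487.4 - 91.8 = 495.6
Current account = 1363.4 + (-688.7) + 495.6 = 1170.3
(Excluded from the current account — capital account: acquisition of foreign patents and trademarks (non-produced assets) 78.0; financial account: foreign purchases of domestic corporate bonds 872.9, sale of domestic government bonds to non-residents 529.3, increase in resident deposits held at foreign banks 376.0.)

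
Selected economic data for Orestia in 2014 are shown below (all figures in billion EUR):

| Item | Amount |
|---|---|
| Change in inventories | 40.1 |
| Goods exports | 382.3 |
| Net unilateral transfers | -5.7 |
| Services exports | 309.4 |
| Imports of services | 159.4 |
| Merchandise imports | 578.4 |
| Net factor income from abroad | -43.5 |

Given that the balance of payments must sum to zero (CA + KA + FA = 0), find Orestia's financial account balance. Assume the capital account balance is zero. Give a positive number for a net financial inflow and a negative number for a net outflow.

95.3

Goods balance = 382.3 - 578.4 = -196.1
Services balance = 309.4 - 159.4 = 150.0
Trade balance (goods + services) = -196.1 + 150.0 = -46.1
Net primary income = -43.5
Net secondary income = -5.7
Current account = -46.1 + (-43.5) + (-5.7) = -95.3
Financial account = -(-95.3) = 95.3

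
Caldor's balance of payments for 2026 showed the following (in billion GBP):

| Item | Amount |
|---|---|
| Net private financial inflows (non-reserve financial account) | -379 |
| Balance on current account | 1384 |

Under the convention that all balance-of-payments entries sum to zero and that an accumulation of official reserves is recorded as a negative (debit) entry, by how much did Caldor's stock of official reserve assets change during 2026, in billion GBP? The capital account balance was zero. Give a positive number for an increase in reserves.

Official reserve transactions balance = -(1384 + (-379)) = -1005
An accumulation of reserves is recorded as a debit (negative entry), so the change in the stock of reserves is the negative of that balance.
Change in official reserves = -(-1005) = 1005

1005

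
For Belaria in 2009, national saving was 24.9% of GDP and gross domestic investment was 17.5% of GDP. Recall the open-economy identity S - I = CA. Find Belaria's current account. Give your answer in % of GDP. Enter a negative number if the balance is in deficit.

CA = S - I = 24.9 - 17.5 = 7.4

7.4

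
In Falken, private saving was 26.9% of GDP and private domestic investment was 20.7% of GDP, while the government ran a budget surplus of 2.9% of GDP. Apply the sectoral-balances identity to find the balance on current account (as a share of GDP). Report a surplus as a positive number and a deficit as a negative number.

By the sectoral-balances identity, CA = (S_private - I) + (T - G).
Private balance = 26.9 - 20.7 = 6.2
Government balance (T - G) = 2.9
CA = 6.2 + 2.9 = 9.1

9.1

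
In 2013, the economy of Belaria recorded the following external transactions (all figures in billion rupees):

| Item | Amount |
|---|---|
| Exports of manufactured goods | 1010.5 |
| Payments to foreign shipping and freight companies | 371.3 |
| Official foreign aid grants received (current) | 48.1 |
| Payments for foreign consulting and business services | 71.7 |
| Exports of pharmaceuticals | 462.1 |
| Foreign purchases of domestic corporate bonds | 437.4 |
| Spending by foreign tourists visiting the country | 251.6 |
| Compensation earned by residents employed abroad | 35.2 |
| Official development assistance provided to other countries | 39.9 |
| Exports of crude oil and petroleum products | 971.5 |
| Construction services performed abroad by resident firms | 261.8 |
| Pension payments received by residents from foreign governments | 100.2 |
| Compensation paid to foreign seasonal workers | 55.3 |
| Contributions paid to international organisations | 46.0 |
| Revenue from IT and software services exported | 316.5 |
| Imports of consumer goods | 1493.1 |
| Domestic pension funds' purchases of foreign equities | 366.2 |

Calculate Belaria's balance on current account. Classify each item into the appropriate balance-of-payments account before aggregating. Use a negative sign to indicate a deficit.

1380.2

Goods: 462.1 + 1010.5 - 1493.1 + 971.5 = 951.0
Services: -71.7 + 261.8 - 371.3 + 251.6 + 316.5 = 386.9
Primary income: 35.2 - 55.3 = -20.1
Secondary income: 100.2 - 46.0 - 39.9 + 48.1 = 62.4
Current account = 951.0 + 386.9 + (-20.1) + 62.4 = 1380.2
(Excluded from the current account — financial account: foreign purchases of domestic corporate bonds 437.4, domestic pension funds' purchases of foreign equities 366.2.)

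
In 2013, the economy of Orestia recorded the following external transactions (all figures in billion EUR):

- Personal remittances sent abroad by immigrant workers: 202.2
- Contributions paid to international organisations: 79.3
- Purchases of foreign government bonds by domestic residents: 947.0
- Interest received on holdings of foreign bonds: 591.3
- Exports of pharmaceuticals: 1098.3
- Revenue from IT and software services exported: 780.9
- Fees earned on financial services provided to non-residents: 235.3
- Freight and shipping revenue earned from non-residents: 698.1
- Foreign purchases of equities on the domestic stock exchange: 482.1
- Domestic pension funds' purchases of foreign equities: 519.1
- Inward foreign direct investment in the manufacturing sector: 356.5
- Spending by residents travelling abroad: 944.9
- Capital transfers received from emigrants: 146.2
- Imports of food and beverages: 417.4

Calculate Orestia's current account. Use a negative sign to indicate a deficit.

Goods: -417.4 + 1098.3 = 680.9
Services: 235.3 - 944.9 + 698.1 + 780.9 = 769.4
Primary income: 591.3
Secondary income: -79.3 - 202.2 = -281.5
Current account = 680.9 + 769.4 + 591.3 + (-281.5) = 1760.1
(Excluded from the current account — financial account: purchases of foreign government bonds by domestic residents 947.0, foreign purchases of equities on the domestic stock exchange 482.1, domestic pension funds' purchases of foreign equities 519.1, inward foreign direct investment in the manufacturing sector 356.5; capital account: capital transfers received from emigrants 146.2.)

1760.1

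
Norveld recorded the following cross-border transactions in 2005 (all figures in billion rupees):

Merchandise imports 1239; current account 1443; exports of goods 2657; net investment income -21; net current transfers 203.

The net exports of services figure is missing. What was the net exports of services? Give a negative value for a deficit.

Current account = goods balance + services balance + net primary income + net secondary income
Sum of the known components = 1600
Net exports of services = CA - (known components) = 1443 - 1600 = -157

-157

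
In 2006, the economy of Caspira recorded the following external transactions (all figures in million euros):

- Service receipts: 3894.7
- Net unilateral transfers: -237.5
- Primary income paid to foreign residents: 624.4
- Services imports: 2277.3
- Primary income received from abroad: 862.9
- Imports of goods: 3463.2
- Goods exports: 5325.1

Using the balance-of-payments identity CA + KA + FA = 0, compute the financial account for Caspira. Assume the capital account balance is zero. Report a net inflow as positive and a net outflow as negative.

Goods balance = 5325.1 - 3463.2 = 1861.9
Services balance = 3894.7 - 2277.3 = 1617.4
Trade balance (goods + services) = 1861.9 + 1617.4 = 3479.3
Net primary income = 862.9 - 624.4 = 238.5
Net secondary income = -237.5
Current account = 3479.3 + 238.5 + (-237.5) = 3480.3
Financial account = -(3480.3) = -3480.3

-3480.3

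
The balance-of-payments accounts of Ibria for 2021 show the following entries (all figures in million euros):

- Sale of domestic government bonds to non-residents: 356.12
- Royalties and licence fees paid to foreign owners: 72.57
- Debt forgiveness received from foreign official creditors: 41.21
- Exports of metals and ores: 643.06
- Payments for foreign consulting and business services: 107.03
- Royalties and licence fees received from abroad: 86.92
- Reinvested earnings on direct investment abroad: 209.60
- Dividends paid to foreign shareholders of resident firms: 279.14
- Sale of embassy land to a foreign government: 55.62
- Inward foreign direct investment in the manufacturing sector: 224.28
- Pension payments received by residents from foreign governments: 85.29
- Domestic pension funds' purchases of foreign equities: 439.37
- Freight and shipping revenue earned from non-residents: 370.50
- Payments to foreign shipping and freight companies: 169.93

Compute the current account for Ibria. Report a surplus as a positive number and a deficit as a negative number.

766.70

Goods: 643.06
Services: 370.50 - 169.93 - 72.57 - 107.03 + 86.92 = 107.89
Primary income: -279.14 + 209.60 = -69.54
Secondary income: 85.29
Current account = 643.06 + 107.89 + (-69.54) + 85.29 = 766.70
(Excluded from the current account — financial account: sale of domestic government bonds to non-residents 356.12, inward foreign direct investment in the manufacturing sector 224.28, domestic pension funds' purchases of foreign equities 439.37; capital account: debt forgiveness received from foreign official creditors 41.21, sale of embassy land to a foreign government 55.62.)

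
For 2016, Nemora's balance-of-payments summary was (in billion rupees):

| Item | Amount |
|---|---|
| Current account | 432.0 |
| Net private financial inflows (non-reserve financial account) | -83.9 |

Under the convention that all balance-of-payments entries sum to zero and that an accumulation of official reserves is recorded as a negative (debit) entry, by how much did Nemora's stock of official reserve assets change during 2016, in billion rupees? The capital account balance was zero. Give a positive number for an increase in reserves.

Official reserve transactions balance = -(432.0 + (-83.9)) = -348.1
An accumulation of reserves is recorded as a debit (negative entry), so the change in the stock of reserves is the negative of that balance.
Change in official reserves = -(-348.1) = 348.1

348.1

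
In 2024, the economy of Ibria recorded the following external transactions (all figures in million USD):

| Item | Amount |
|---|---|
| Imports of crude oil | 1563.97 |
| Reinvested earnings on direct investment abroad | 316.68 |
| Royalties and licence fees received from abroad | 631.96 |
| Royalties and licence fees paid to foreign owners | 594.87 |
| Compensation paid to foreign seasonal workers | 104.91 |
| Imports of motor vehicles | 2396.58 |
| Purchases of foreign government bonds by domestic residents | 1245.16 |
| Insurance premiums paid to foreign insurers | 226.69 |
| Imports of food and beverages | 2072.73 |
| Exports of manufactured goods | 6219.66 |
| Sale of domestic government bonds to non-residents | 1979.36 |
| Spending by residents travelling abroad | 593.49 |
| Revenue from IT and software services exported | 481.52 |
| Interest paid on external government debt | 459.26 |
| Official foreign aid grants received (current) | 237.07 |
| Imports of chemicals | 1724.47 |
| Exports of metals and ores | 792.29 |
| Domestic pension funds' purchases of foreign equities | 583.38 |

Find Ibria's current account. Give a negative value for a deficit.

Goods: -1724.47 - 2396.58 - 2072.73 + 792.29 - 1563.97 + 6219.66 = -745.80
Services: 481.52 - 226.69 + 631.96 - 594.87 - 593.49 = -301.57
Primary income: 316.68 - 104.91 - 459.26 = -247.49
Secondary income: 237.07
Current account = (-745.80) + (-301.57) + (-247.49) + 237.07 = -1057.79
(Excluded from the current account — financial account: purchases of foreign government bonds by domestic residents 1245.16, sale of domestic government bonds to non-residents 1979.36, domestic pension funds' purchases of foreign equities 583.38.)

-1057.79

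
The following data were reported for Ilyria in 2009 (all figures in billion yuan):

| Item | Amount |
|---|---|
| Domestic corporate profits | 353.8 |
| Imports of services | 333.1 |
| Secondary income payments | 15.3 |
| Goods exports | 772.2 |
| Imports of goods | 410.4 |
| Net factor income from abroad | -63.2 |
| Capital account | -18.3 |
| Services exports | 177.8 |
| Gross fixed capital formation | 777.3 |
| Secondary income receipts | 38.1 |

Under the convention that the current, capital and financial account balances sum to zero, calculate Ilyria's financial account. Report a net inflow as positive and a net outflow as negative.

-147.8

Goods balance = 772.2 - 410.4 = 361.8
Services balance = 177.8 - 333.1 = -155.3
Trade balance (goods + services) = 361.8 + (-155.3) = 206.5
Net primary income = -63.2
Net secondary income = 38.1 - 15.3 = 22.8
Current account = 206.5 + (-63.2) + 22.8 = 166.1
Financial account = -(166.1 + (-18.3)) = -147.8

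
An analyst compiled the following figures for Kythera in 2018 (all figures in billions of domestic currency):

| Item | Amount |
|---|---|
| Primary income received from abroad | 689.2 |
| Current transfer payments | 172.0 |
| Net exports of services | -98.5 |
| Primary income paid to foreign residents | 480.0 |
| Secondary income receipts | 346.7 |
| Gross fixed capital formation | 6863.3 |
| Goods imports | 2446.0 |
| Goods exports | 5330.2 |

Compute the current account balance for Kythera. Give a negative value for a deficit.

3169.6

Goods balance = 5330.2 - 2446.0 = 2884.2
Services balance = -98.5
Trade balance (goods + services) = 2884.2 + (-98.5) = 2785.7
Net primary income = 689.2 - 480.0 = 209.2
Net secondary income = 346.7 - 172.0 = 174.7
Current account = 2785.7 + 209.2 + 174.7 = 3169.6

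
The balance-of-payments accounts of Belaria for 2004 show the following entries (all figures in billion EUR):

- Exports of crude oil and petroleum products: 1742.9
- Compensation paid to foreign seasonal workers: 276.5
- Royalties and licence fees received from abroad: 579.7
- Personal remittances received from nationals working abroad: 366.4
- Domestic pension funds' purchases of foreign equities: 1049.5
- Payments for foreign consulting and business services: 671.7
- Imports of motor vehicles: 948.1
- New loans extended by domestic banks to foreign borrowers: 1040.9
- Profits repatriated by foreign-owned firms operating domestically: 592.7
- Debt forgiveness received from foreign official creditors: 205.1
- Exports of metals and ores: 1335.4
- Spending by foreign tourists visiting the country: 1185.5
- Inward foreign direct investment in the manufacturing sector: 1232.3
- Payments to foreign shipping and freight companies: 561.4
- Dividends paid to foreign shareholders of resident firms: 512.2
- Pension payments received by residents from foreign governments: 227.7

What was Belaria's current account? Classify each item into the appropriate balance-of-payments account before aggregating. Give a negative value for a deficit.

1875.0

Goods: 1742.9 - 948.1 + 1335.4 = 2130.2
Services: 579.7 - 561.4 + 1185.5 - 671.7 = 532.1
Primary income: -276.5 - 592.7 - 512.2 = -1381.4
Secondary income: 366.4 + 227.7 = 594.1
Current account = 2130.2 + 532.1 + (-1381.4) + 594.1 = 1875.0
(Excluded from the current account — financial account: domestic pension funds' purchases of foreign equities 1049.5, new loans extended by domestic banks to foreign borrowers 1040.9, inward foreign direct investment in the manufacturing sector 1232.3; capital account: debt forgiveness received from foreign official creditors 205.1.)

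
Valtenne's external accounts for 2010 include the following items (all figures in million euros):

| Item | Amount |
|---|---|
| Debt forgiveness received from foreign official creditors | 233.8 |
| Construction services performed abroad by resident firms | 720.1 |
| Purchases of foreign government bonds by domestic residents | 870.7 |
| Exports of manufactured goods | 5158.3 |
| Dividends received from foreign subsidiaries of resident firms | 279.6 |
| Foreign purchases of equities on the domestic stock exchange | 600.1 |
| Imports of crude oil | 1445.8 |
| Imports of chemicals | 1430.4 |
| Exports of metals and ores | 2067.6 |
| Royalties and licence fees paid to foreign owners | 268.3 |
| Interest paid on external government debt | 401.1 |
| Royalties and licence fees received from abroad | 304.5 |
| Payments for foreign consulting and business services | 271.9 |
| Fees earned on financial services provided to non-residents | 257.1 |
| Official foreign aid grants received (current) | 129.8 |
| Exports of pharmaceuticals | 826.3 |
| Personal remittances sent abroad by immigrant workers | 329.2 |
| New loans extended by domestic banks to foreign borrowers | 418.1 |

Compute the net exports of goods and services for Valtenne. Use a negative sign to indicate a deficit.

5917.5

Goods: -1445.8 - 1430.4 + 826.3 + 5158.3 + 2067.6 = 5176.0
Services: 257.1 + 304.5 + 720.1 - 268.3 - 271.9 = 741.5
Trade balance = 5176.0 + 741.5 = 5917.5
(Excluded from the trade balance — capital account: debt forgiveness received from foreign official creditors 233.8; financial account: purchases of foreign government bonds by domestic residents 870.7, foreign purchases of equities on the domestic stock exchange 600.1, new loans extended by domestic banks to foreign borrowers 418.1; primary income: dividends received from foreign subsidiaries of resident firms 279.6, interest paid on external government debt 401.1; secondary income: official foreign aid grants received (current) 129.8, personal remittances sent abroad by immigrant workers 329.2.)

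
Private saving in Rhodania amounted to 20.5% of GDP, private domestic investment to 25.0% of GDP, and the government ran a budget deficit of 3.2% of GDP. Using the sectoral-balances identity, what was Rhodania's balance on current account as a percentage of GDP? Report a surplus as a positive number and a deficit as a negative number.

By the sectoral-balances identity, CA = (S_private - I) + (T - G).
Private balance = 20.5 - 25.0 = -4.5
Government balance (T - G) = -3.2
CA = -4.5 + (-3.2) = -7.7

-7.7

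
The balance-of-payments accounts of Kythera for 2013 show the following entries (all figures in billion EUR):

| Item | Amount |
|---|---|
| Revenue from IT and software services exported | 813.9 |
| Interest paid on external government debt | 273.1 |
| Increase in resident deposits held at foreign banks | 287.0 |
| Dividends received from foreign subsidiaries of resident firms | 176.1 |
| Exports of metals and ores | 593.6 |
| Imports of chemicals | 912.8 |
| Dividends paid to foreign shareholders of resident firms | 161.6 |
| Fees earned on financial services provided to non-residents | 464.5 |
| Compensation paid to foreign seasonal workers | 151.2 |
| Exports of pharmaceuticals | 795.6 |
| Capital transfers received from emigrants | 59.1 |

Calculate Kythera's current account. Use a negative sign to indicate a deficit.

Goods: 795.6 + 593.6 - 912.8 = 476.4
Services: 813.9 + 464.5 = 1278.4
Primary income: -161.6 - 151.2 + 176.1 - 273.1 = -409.8
Current account = 476.4 + 1278.4 + (-409.8) = 1345.0
(Excluded from the current account — financial account: increase in resident deposits held at foreign banks 287.0; capital account: capital transfers received from emigrants 59.1.)

1345.0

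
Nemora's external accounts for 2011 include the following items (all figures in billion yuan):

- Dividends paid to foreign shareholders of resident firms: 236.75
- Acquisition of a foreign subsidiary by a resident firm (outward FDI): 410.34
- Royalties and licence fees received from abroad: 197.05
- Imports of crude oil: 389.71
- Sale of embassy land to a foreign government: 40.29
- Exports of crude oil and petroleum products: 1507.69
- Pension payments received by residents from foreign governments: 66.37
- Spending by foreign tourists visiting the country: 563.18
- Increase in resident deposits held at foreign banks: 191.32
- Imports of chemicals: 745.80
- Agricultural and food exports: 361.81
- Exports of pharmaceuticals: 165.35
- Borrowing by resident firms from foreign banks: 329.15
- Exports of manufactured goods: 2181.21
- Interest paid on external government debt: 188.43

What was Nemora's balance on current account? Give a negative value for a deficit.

Goods: 165.35 + 2181.21 - 389.71 - 745.80 + 1507.69 + 361.81 = 3080.55
Services: 563.18 + 197.05 = 760.23
Primary income: -188.43 - 236.75 = -425.18
Secondary income: 66.37
Current account = 3080.55 + 760.23 + (-425.18) + 66.37 = 3481.97
(Excluded from the current account — financial account: acquisition of a foreign subsidiary by a resident firm (outward FDI) 410.34, increase in resident deposits held at foreign banks 191.32, borrowing by resident firms from foreign banks 329.15; capital account: sale of embassy land to a foreign government 40.29.)

3481.97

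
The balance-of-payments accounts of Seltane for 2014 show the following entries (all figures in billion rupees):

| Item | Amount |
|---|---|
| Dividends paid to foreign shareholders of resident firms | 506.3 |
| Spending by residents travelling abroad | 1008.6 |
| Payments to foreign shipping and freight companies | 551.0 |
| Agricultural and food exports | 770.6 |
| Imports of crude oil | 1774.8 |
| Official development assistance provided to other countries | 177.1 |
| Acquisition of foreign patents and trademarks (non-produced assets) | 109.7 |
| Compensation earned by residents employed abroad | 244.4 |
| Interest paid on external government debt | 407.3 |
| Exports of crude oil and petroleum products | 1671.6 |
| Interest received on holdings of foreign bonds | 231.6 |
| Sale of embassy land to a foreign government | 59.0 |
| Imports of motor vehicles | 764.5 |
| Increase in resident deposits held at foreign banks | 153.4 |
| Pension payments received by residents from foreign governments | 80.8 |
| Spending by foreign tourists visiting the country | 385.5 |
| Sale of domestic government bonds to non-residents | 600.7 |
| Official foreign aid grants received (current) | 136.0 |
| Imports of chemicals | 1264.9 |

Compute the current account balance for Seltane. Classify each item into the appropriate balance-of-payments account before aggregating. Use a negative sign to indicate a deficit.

Goods: -764.5 - 1774.8 + 1671.6 + 770.6 - 1264.9 = -1362.0
Services: -1008.6 - 551.0 + 385.5 = -1174.1
Primary income: -506.3 + 244.4 - 407.3 + 231.6 = -437.6
Secondary income: -177.1 + 80.8 + 136.0 = 39.7
Current account = (-1362.0) + (-1174.1) + (-437.6) + 39.7 = -2934.0
(Excluded from the current account — capital account: acquisition of foreign patents and trademarks (non-produced assets) 109.7, sale of embassy land to a foreign government 59.0; financial account: increase in resident deposits held at foreign banks 153.4, sale of domestic government bonds to non-residents 600.7.)

-2934.0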